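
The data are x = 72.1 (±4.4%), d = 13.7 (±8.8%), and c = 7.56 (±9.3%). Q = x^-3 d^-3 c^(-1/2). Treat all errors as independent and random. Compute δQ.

Each factor contributes (exponent × relative error)² to (δQ/Q)²:
  (-3·δx/x)² = (-3×0.0440)² = 0.0174;  (-3·δd/d)² = (-3×0.0880)² = 0.0697;  (−½·δc/c)² = (-0.5×0.0930)² = 0.00216
δQ/Q = √(0.0893) = 0.299
Q = 3.77e-10, so δQ = 0.299 × 3.77e-10 = 1.13e-10.

1.13e-10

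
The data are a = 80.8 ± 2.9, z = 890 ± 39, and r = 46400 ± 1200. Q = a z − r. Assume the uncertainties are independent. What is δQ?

Let p = a·z = 71900. δp/p = √((1·δa/a)² + (1·δz/z)²) = √(0.00129 + 0.00192) = 0.0566, so δp = 4070.
Q = p − r: δQ = √(δp² + δr²) = √(1.66e+07 + 1.44e+06) = 4250

4250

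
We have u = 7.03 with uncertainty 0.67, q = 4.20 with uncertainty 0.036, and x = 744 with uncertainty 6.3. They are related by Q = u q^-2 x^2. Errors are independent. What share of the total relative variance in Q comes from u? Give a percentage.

(δQ/Q)² = (1·δu/u)² + (-2·δq/q)² + (2·δx/x)²
  u term: (1×0.0953)² = 0.00908
  q term: (-2×0.00857)² = 0.000294
  x term: (2×0.00847)² = 0.000287
Total = 0.00966. Share from u = 0.00908/0.00966 = 0.940.

94.0%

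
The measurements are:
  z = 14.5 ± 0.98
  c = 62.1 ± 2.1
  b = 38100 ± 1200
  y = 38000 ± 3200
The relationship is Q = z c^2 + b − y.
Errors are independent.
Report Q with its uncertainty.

56000 ± 6350

Let p = z·c^2 = 55900. δp/p = √((1·δz/z)² + (2·δc/c)²) = √(0.00457 + 0.00457) = 0.0956, so δp = 5350.
Q = p + b − y: δQ = √(δp² + δb² + δy²) = √(2.86e+07 + 1.44e+06 + 1.02e+07) = 6350
Q = 56000.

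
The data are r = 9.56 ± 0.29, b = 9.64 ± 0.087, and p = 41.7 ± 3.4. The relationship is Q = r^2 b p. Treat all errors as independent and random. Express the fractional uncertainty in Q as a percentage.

Q is a product of powers, so relative uncertainties combine in quadrature:
  (2·δr/r)² = (2×0.0303)² = 0.00368;  (1·δb/b)² = (1×0.00902)² = 8.14e-05;  (1·δp/p)² = (1×0.0815)² = 0.00665
δQ/Q = √(0.0104) = 0.102

10.2%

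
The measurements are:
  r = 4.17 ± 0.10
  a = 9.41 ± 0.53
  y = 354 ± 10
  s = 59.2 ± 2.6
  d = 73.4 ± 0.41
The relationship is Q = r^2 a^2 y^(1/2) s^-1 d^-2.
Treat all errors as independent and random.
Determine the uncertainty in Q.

Since Q is a product/quotient, work with relative uncertainties:
  (2·δr/r)² = (2×0.0240)² = 0.00230;  (2·δa/a)² = (2×0.0563)² = 0.0127;  (½·δy/y)² = (0.5×0.0282)² = 0.000199;  (-1·δs/s)² = (-1×0.0439)² = 0.00193;  (-2·δd/d)² = (-2×0.00559)² = 0.000125
δQ/Q = √(0.0172) = 0.131
Q = 0.0908, so δQ = 0.131 × 0.0908 = 0.0119.

0.0119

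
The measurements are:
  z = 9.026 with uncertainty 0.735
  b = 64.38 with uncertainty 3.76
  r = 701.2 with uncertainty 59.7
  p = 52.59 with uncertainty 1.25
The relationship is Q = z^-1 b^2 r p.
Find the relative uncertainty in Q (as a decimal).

Relative error in a monomial: (δQ/Q)² = Σ (nᵢ · δxᵢ/xᵢ)².
  (-1·δz/z)² = (-1×0.0814)² = 0.00663;  (2·δb/b)² = (2×0.0584)² = 0.0136;  (1·δr/r)² = (1×0.0851)² = 0.00725;  (1·δp/p)² = (1×0.0238)² = 0.000565
δQ/Q = √(0.0281) = 0.168

0.168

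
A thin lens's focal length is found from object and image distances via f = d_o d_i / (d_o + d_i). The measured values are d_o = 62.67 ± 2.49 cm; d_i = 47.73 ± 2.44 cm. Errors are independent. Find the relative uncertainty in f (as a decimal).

∂f/∂d_o = (d_i/(d_o+d_i))² = 0.187;  ∂f/∂d_i = (d_o/(d_o+d_i))² = 0.322
δf = √((∂f/∂d_o · δd_o)² + (∂f/∂d_i · δd_i)²) = √(0.217 + 0.618) = 0.914 cm
f = 27.09 cm, so δf/f = 0.914/27.09 = 0.0337.

0.0337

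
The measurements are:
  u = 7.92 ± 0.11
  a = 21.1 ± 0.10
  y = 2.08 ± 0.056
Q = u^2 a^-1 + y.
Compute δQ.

0.101

Let p = u^2·a^-1 = 2.97. δp/p = √((2·δu/u)² + (-1·δa/a)²) = √(0.000772 + 2.25e-05) = 0.0282, so δp = 0.0838.
Q = p + y: δQ = √(δp² + δy²) = √(0.00702 + 0.00314) = 0.101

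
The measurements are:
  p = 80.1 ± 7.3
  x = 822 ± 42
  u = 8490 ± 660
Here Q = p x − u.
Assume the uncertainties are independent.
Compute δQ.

6910

Let w = p·x = 65800. δw/w = √((1·δp/p)² + (1·δx/x)²) = √(0.00831 + 0.00261) = 0.104, so δw = 6880.
Q = w − u: δQ = √(δw² + δu²) = √(4.73e+07 + 4.36e+05) = 6910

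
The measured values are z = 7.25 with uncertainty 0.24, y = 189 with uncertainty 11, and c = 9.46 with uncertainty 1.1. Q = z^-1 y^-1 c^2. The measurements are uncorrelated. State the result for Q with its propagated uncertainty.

0.0653 ± 0.0158

Q is a product of powers, so relative uncertainties combine in quadrature:
  (-1·δz/z)² = (-1×0.0331)² = 0.00110;  (-1·δy/y)² = (-1×0.0582)² = 0.00339;  (2·δc/c)² = (2×0.116)² = 0.0541
δQ/Q = √(0.0586) = 0.242
Q = 0.0653, so δQ = 0.242 × 0.0653 = 0.0158.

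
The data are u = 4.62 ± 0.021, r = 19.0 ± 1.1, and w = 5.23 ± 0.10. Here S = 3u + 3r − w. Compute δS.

3.30

Sums and differences: (δS)² = Σ (cᵢ δxᵢ)².
  (3·δu)² = 0.00397;  (3·δr)² = 10.9;  (δw)² = 0.0100
δS = √(10.9) = 3.30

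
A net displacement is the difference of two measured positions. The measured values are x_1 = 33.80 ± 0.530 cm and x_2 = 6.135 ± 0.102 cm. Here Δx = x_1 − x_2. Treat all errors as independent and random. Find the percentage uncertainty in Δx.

Sums and differences: (δΔx)² = Σ (cᵢ δxᵢ)².
  (δx_1)² = 0.281;  (δx_2)² = 0.0104
δΔx = √(0.291) = 0.540 cm
Δx = 27.66 cm, so δΔx/Δx = 0.540/27.66 = 0.0195.

1.95%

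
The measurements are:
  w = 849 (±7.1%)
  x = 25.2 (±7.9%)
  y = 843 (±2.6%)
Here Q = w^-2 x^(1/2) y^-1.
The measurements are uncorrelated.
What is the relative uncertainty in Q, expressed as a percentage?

15.0%

Relative error in a monomial: (δQ/Q)² = Σ (nᵢ · δxᵢ/xᵢ)².
  (-2·δw/w)² = (-2×0.0710)² = 0.0202;  (½·δx/x)² = (0.5×0.0790)² = 0.00156;  (-1·δy/y)² = (-1×0.0260)² = 0.000676
δQ/Q = √(0.0224) = 0.150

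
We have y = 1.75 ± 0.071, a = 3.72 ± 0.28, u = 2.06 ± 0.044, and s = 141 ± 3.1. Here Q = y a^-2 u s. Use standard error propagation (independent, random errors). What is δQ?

Each factor contributes (exponent × relative error)² to (δQ/Q)²:
  (1·δy/y)² = (1×0.0406)² = 0.00165;  (-2·δa/a)² = (-2×0.0753)² = 0.0227;  (1·δu/u)² = (1×0.0214)² = 0.000456;  (1·δs/s)² = (1×0.0220)² = 0.000483
δQ/Q = √(0.0252) = 0.159
Q = 36.7, so δQ = 0.159 × 36.7 = 5.84.

5.84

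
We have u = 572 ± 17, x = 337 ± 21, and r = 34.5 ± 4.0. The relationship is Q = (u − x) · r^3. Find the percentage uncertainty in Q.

Let w = u − x = 235. δw = √(δu² + δx²) = √(289 + 441) = 27.0, so δw/w = 0.115.
Q is then a monomial in w, r:
δQ/Q = √((δw/w)² + (3·δr/r)²) = √(0.0132 + 0.121) = 0.366

36.6%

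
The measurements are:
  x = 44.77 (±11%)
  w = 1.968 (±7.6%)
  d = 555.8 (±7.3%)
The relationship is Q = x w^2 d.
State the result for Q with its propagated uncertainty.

96370 ± 19400

Q is a product of powers, so relative uncertainties combine in quadrature:
  (1·δx/x)² = (1×0.110)² = 0.0121;  (2·δw/w)² = (2×0.0760)² = 0.0231;  (1·δd/d)² = (1×0.0730)² = 0.00533
δQ/Q = √(0.0405) = 0.201
Q = 96370, so δQ = 0.201 × 96370 = 19400.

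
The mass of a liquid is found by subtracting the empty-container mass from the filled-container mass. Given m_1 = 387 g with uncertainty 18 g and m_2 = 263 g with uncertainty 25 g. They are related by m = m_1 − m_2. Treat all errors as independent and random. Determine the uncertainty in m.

30.8 g

For a sum/difference, combine absolute errors in quadrature:
  (δm_1)² = 324;  (δm_2)² = 625
δm = √(949) = 30.8 g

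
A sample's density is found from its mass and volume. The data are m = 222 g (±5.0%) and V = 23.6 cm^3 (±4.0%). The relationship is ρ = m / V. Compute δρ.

0.602 g/cm^3

ρ is a product of powers, so relative uncertainties combine in quadrature:
  (1·δm/m)² = (1×0.0500)² = 0.00250;  (-1·δV/V)² = (-1×0.0400)² = 0.00160
δρ/ρ = √(0.00410) = 0.0640
ρ = 9.41 g/cm^3, so δρ = 0.0640 × 9.41 = 0.602 g/cm^3.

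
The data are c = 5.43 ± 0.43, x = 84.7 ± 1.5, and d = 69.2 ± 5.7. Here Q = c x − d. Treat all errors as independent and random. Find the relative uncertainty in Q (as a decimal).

Let p = c·x = 460. δp/p = √((1·δc/c)² + (1·δx/x)²) = √(0.00627 + 0.000314) = 0.0811, so δp = 37.3.
Q = p − d: δQ = √(δp² + δd²) = √(1390 + 32.5) = 37.8
Q = 391, so δQ/Q = 37.8/391 = 0.0966.

0.0966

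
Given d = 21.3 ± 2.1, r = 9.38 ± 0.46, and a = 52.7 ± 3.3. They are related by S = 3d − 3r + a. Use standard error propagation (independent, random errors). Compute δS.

7.24

Each term contributes (cᵢ δxᵢ)² to (δS)²:
  (3·δd)² = 39.7;  (3·δr)² = 1.90;  (δa)² = 10.9
δS = √(52.5) = 7.24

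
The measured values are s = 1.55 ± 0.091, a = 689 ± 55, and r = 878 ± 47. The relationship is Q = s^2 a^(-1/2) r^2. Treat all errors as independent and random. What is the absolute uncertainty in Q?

11600

Since Q is a product/quotient, work with relative uncertainties:
  (2·δs/s)² = (2×0.0587)² = 0.0138;  (−½·δa/a)² = (-0.5×0.0798)² = 0.00159;  (2·δr/r)² = (2×0.0535)² = 0.0115
δQ/Q = √(0.0268) = 0.164
Q = 70600, so δQ = 0.164 × 70600 = 11600.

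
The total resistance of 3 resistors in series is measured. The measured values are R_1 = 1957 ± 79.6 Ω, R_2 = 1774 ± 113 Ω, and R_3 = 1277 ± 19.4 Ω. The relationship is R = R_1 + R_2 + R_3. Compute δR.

140 Ω

R is a linear combination, so absolute uncertainties add in quadrature:
  (δR_1)² = 6340;  (δR_2)² = 12800;  (δR_3)² = 376
δR = √(19500) = 140 Ω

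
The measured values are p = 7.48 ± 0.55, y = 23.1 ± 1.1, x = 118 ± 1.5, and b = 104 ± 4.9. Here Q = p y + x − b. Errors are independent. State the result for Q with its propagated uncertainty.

187 ± 16.0

Let w = p·y = 173. δw/w = √((1·δp/p)² + (1·δy/y)²) = √(0.00541 + 0.00227) = 0.0876, so δw = 15.1.
Q = w + x − b: δQ = √(δw² + δx² + δb²) = √(229 + 2.25 + 24.0) = 16.0
Q = 187.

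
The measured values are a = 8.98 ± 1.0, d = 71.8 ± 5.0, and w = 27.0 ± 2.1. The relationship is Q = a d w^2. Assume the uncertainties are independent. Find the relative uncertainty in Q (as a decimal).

Since Q is a product/quotient, work with relative uncertainties:
  (1·δa/a)² = (1×0.111)² = 0.0124;  (1·δd/d)² = (1×0.0696)² = 0.00485;  (2·δw/w)² = (2×0.0778)² = 0.0242
δQ/Q = √(0.0414) = 0.204

0.204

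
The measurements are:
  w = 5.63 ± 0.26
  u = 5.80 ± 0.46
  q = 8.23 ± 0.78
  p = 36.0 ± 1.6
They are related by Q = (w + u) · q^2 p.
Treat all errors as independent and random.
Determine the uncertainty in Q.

5580

Let h = w + u = 11.4. δh = √(δw² + δu²) = √(0.0676 + 0.212) = 0.528, so δh/h = 0.0462.
Q is then a monomial in h, q, p:
δQ/Q = √((δh/h)² + (2·δq/q)² + (1·δp/p)²) = √(0.00214 + 0.0359 + 0.00198) = 0.200
Q = 27900, so δQ = 0.200 × 27900 = 5580.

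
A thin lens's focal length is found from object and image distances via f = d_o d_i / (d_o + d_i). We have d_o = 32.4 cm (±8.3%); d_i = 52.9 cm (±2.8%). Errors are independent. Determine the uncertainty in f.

1.06 cm

∂f/∂d_o = (d_i/(d_o+d_i))² = 0.385;  ∂f/∂d_i = (d_o/(d_o+d_i))² = 0.144
δf = √((∂f/∂d_o · δd_o)² + (∂f/∂d_i · δd_i)²) = √(1.07 + 0.0457) = 1.06 cm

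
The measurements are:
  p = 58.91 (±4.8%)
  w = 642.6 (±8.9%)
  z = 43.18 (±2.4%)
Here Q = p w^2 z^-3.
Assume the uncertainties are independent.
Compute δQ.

Q is a product of powers, so relative uncertainties combine in quadrature:
  (1·δp/p)² = (1×0.0480)² = 0.00230;  (2·δw/w)² = (2×0.0890)² = 0.0317;  (-3·δz/z)² = (-3×0.0240)² = 0.00518
δQ/Q = √(0.0392) = 0.198
Q = 302.1, so δQ = 0.198 × 302.1 = 59.8.

59.8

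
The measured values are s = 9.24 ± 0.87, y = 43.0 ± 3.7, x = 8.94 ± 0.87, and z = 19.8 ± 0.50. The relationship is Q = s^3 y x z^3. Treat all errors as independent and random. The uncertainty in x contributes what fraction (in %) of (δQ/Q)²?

9.25%

(δQ/Q)² = (3·δs/s)² + (1·δy/y)² + (1·δx/x)² + (3·δz/z)²
  s term: (3×0.0942)² = 0.0798
  y term: (1×0.0860)² = 0.00740
  x term: (1×0.0973)² = 0.00947
  z term: (3×0.0253)² = 0.00574
Total = 0.102. Share from x = 0.00947/0.102 = 0.0925.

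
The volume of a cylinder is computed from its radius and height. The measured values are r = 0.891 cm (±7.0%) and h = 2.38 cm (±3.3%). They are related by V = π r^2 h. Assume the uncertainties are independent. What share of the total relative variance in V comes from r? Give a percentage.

(δV/V)² = (2·δr/r)² + (1·δh/h)²
  r term: (2×0.0700)² = 0.0196
  h term: (1×0.0330)² = 0.00109
Total = 0.0207. Share from r = 0.0196/0.0207 = 0.947.

94.7%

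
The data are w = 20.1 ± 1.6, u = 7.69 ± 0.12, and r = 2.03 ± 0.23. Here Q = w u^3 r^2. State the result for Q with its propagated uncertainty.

37700 ± 9220

Each factor contributes (exponent × relative error)² to (δQ/Q)²:
  (1·δw/w)² = (1×0.0796)² = 0.00634;  (3·δu/u)² = (3×0.0156)² = 0.00219;  (2·δr/r)² = (2×0.113)² = 0.0513
δQ/Q = √(0.0599) = 0.245
Q = 37700, so δQ = 0.245 × 37700 = 9220.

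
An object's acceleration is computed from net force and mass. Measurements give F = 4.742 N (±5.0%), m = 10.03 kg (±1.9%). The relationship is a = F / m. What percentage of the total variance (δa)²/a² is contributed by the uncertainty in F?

(δa/a)² = (1·δF/F)² + (-1·δm/m)²
  F term: (1×0.0500)² = 0.00250
  m term: (-1×0.0190)² = 0.000361
Total = 0.00286. Share from F = 0.00250/0.00286 = 0.874.

87.4%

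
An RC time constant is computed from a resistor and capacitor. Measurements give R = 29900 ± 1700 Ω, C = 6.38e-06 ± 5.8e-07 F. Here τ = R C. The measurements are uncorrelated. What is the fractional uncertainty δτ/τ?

Each factor contributes (exponent × relative error)² to (δτ/τ)²:
  (1·δR/R)² = (1×0.0569)² = 0.00323;  (1·δC/C)² = (1×0.0909)² = 0.00826
δτ/τ = √(0.0115) = 0.107

0.107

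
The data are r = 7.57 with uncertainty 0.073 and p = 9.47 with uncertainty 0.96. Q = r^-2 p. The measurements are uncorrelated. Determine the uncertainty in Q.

0.0171

Each factor contributes (exponent × relative error)² to (δQ/Q)²:
  (-2·δr/r)² = (-2×0.00964)² = 0.000372;  (1·δp/p)² = (1×0.101)² = 0.0103
δQ/Q = √(0.0106) = 0.103
Q = 0.165, so δQ = 0.103 × 0.165 = 0.0171.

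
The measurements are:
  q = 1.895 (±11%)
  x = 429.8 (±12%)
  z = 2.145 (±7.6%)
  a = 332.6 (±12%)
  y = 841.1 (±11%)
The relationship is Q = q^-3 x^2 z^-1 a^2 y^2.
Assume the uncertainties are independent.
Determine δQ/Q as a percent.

52.8%

Since Q is a product/quotient, work with relative uncertainties:
  (-3·δq/q)² = (-3×0.110)² = 0.109;  (2·δx/x)² = (2×0.120)² = 0.0576;  (-1·δz/z)² = (-1×0.0760)² = 0.00578;  (2·δa/a)² = (2×0.120)² = 0.0576;  (2·δy/y)² = (2×0.110)² = 0.0484
δQ/Q = √(0.278) = 0.528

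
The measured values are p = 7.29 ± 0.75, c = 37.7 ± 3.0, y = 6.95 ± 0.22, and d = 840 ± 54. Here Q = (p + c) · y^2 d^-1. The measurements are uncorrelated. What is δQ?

0.293

Let u = p + c = 45.0. δu = √(δp² + δc²) = √(0.562 + 9.00) = 3.09, so δu/u = 0.0687.
Q is then a monomial in u, y, d:
δQ/Q = √((δu/u)² + (2·δy/y)² + (-1·δd/d)²) = √(0.00472 + 0.00401 + 0.00413) = 0.113
Q = 2.59, so δQ = 0.113 × 2.59 = 0.293.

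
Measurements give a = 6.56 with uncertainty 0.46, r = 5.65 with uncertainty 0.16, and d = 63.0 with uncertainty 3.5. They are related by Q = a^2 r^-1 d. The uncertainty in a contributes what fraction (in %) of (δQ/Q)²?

83.5%

(δQ/Q)² = (2·δa/a)² + (-1·δr/r)² + (1·δd/d)²
  a term: (2×0.0701)² = 0.0197
  r term: (-1×0.0283)² = 0.000802
  d term: (1×0.0556)² = 0.00309
Total = 0.0236. Share from a = 0.0197/0.0236 = 0.835.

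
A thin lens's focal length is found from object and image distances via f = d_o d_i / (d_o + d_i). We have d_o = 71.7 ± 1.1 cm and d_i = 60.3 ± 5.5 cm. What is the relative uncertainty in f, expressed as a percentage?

5.00%

∂f/∂d_o = (d_i/(d_o+d_i))² = 0.209;  ∂f/∂d_i = (d_o/(d_o+d_i))² = 0.295
δf = √((∂f/∂d_o · δd_o)² + (∂f/∂d_i · δd_i)²) = √(0.0527 + 2.63) = 1.64 cm
f = 32.8 cm, so δf/f = 1.64/32.8 = 0.0500.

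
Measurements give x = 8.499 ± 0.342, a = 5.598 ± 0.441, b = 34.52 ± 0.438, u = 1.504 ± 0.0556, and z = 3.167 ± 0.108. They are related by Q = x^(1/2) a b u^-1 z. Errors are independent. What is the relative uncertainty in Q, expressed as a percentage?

9.64%

Each factor contributes (exponent × relative error)² to (δQ/Q)²:
  (½·δx/x)² = (0.5×0.0402)² = 0.000405;  (1·δa/a)² = (1×0.0788)² = 0.00621;  (1·δb/b)² = (1×0.0127)² = 0.000161;  (-1·δu/u)² = (-1×0.0370)² = 0.00137;  (1·δz/z)² = (1×0.0341)² = 0.00116
δQ/Q = √(0.00930) = 0.0964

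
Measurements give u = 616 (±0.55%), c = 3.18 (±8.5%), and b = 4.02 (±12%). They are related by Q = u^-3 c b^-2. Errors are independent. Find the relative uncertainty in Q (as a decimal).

Q is a product of powers, so relative uncertainties combine in quadrature:
  (-3·δu/u)² = (-3×0.00550)² = 0.000272;  (1·δc/c)² = (1×0.0850)² = 0.00723;  (-2·δb/b)² = (-2×0.120)² = 0.0576
δQ/Q = √(0.0651) = 0.255

0.255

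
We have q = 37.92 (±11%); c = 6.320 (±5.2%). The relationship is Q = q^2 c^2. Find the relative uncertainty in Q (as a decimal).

0.243

Products/powers → add relative errors in quadrature, weighted by exponent:
  (2·δq/q)² = (2×0.110)² = 0.0484;  (2·δc/c)² = (2×0.0520)² = 0.0108
δQ/Q = √(0.0592) = 0.243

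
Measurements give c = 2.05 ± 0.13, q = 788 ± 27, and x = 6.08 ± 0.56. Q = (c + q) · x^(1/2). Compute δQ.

112

Let u = c + q = 790. δu = √(δc² + δq²) = √(0.0169 + 729) = 27.0, so δu/u = 0.0342.
Q is then a monomial in u, x:
δQ/Q = √((δu/u)² + (½·δx/x)²) = √(0.00117 + 0.00212) = 0.0573
Q = 1950, so δQ = 0.0573 × 1950 = 112.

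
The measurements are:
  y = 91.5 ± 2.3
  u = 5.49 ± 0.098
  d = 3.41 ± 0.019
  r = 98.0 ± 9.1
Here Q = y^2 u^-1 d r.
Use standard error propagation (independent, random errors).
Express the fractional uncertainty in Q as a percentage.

10.7%

Since Q is a product/quotient, work with relative uncertainties:
  (2·δy/y)² = (2×0.0251)² = 0.00253;  (-1·δu/u)² = (-1×0.0179)² = 0.000319;  (1·δd/d)² = (1×0.00557)² = 3.1e-05;  (1·δr/r)² = (1×0.0929)² = 0.00862
δQ/Q = √(0.0115) = 0.107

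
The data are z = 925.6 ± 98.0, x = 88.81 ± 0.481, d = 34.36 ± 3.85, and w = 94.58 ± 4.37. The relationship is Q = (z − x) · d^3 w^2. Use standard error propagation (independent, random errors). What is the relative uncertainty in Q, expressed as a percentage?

Let u = z − x = 836.8. δu = √(δz² + δx²) = √(9600 + 0.231) = 98.0, so δu/u = 0.117.
Q is then a monomial in u, d, w:
δQ/Q = √((δu/u)² + (3·δd/d)² + (2·δw/w)²) = √(0.0137 + 0.113 + 0.00854) = 0.368

36.8%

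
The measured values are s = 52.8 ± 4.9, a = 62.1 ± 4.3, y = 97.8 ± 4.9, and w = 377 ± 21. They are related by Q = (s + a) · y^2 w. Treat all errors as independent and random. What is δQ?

Let u = s + a = 115. δu = √(δs² + δa²) = √(24.0 + 18.5) = 6.52, so δu/u = 0.0567.
Q is then a monomial in u, y, w:
δQ/Q = √((δu/u)² + (2·δy/y)² + (1·δw/w)²) = √(0.00322 + 0.0100 + 0.00310) = 0.128
Q = 4.14e+08, so δQ = 0.128 × 4.14e+08 = 5.3e+07.

5.3e+07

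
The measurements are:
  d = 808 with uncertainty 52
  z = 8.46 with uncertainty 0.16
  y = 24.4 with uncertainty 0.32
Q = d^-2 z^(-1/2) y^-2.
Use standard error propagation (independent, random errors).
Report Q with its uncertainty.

(8.85 ± 1.16) × 10^-10

For a monomial Q ∝ d^-2, z^(-1/2), y^-2, fractional errors add in quadrature:
  (-2·δd/d)² = (-2×0.0644)² = 0.0166;  (−½·δz/z)² = (-0.5×0.0189)² = 8.94e-05;  (-2·δy/y)² = (-2×0.0131)² = 0.000688
δQ/Q = √(0.0173) = 0.132
Q = 8.85e-10, so δQ = 0.132 × 8.85e-10 = 1.16e-10.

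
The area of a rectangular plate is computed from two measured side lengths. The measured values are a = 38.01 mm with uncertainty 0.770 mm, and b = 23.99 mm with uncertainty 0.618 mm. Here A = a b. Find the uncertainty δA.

29.9 mm^2

Relative error in a monomial: (δA/A)² = Σ (nᵢ · δxᵢ/xᵢ)².
  (1·δa/a)² = (1×0.0203)² = 0.000410;  (1·δb/b)² = (1×0.0258)² = 0.000664
δA/A = √(0.00107) = 0.0328
A = 911.9 mm^2, so δA = 0.0328 × 911.9 = 29.9 mm^2.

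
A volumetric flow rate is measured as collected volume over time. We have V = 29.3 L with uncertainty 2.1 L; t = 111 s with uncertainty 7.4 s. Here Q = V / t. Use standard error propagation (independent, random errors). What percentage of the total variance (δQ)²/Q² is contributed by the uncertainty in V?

(δQ/Q)² = (1·δV/V)² + (-1·δt/t)²
  V term: (1×0.0717)² = 0.00514
  t term: (-1×0.0667)² = 0.00444
Total = 0.00958. Share from V = 0.00514/0.00958 = 0.536.

53.6%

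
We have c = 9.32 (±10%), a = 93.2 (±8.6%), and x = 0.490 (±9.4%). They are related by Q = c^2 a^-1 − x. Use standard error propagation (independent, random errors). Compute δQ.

0.208

Let p = c^2·a^-1 = 0.932. δp/p = √((2·δc/c)² + (-1·δa/a)²) = √(0.0400 + 0.00740) = 0.218, so δp = 0.203.
Q = p − x: δQ = √(δp² + δx²) = √(0.0412 + 0.00212) = 0.208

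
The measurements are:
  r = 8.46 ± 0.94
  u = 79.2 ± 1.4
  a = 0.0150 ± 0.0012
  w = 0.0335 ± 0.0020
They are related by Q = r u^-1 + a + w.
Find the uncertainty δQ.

0.0122

Let p = r·u^-1 = 0.107. δp/p = √((1·δr/r)² + (-1·δu/u)²) = √(0.0123 + 0.000312) = 0.113, so δp = 0.0120.
Q = p + a + w: δQ = √(δp² + δa² + δw²) = √(0.000144 + 1.44e-06 + 4e-06) = 0.0122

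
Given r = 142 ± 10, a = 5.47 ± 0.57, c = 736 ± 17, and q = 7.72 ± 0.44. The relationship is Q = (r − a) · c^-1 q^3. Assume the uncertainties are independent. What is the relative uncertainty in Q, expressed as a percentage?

Let u = r − a = 137. δu = √(δr² + δa²) = √(100 + 0.325) = 10.0, so δu/u = 0.0734.
Q is then a monomial in u, c, q:
δQ/Q = √((δu/u)² + (-1·δc/c)² + (3·δq/q)²) = √(0.00538 + 0.000534 + 0.0292) = 0.187

18.7%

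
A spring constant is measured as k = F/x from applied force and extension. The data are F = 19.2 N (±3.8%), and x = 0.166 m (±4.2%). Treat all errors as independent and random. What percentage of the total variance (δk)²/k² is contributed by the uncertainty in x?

(δk/k)² = (1·δF/F)² + (-1·δx/x)²
  F term: (1×0.0380)² = 0.00144
  x term: (-1×0.0420)² = 0.00176
Total = 0.00321. Share from x = 0.00176/0.00321 = 0.550.

55.0%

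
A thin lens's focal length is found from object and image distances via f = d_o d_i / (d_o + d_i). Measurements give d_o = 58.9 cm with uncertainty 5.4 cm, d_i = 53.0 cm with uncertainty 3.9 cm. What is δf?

∂f/∂d_o = (d_i/(d_o+d_i))² = 0.224;  ∂f/∂d_i = (d_o/(d_o+d_i))² = 0.277
δf = √((∂f/∂d_o · δd_o)² + (∂f/∂d_i · δd_i)²) = √(1.47 + 1.17) = 1.62 cm

1.62 cm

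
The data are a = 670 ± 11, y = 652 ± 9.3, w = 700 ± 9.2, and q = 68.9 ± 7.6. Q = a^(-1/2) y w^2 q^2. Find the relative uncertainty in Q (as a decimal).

0.223

Since Q is a product/quotient, work with relative uncertainties:
  (−½·δa/a)² = (-0.5×0.0164)² = 6.74e-05;  (1·δy/y)² = (1×0.0143)² = 0.000203;  (2·δw/w)² = (2×0.0131)² = 0.000691;  (2·δq/q)² = (2×0.110)² = 0.0487
δQ/Q = √(0.0496) = 0.223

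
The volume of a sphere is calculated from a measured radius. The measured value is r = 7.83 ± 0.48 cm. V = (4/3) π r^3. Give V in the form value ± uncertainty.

V ∝ r^3, so δV/V = |3| · δr/r = 3 × 0.0613 = 0.184.
V = 2010 cm^3, so δV = 0.184 × 2010 = 370 cm^3.

2010 ± 370 cm^3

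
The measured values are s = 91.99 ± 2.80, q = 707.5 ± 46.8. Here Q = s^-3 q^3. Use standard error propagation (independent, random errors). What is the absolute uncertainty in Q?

Relative error in a monomial: (δQ/Q)² = Σ (nᵢ · δxᵢ/xᵢ)².
  (-3·δs/s)² = (-3×0.0304)² = 0.00834;  (3·δq/q)² = (3×0.0661)² = 0.0394
δQ/Q = √(0.0477) = 0.218
Q = 454.9, so δQ = 0.218 × 454.9 = 99.4.

99.4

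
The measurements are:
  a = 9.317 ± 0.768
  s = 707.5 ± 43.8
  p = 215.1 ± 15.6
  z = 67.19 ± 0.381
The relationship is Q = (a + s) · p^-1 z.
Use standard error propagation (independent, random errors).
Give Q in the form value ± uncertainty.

223.9 ± 21.3

Let u = a + s = 716.8. δu = √(δa² + δs²) = √(0.590 + 1920) = 43.8, so δu/u = 0.0611.
Q is then a monomial in u, p, z:
δQ/Q = √((δu/u)² + (-1·δp/p)² + (1·δz/z)²) = √(0.00373 + 0.00526 + 3.22e-05) = 0.0950
Q = 223.9, so δQ = 0.0950 × 223.9 = 21.3.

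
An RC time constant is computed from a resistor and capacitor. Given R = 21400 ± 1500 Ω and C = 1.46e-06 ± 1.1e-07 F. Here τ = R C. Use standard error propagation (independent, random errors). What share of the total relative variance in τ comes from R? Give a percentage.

(δτ/τ)² = (1·δR/R)² + (1·δC/C)²
  R term: (1×0.0701)² = 0.00491
  C term: (1×0.0753)² = 0.00568
Total = 0.0106. Share from R = 0.00491/0.0106 = 0.464.

46.4%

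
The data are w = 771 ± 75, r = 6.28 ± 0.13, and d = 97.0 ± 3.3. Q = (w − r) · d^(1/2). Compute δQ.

Let u = w − r = 765. δu = √(δw² + δr²) = √(5620 + 0.0169) = 75.0, so δu/u = 0.0981.
Q is then a monomial in u, d:
δQ/Q = √((δu/u)² + (½·δd/d)²) = √(0.00962 + 0.000289) = 0.0995
Q = 7530, so δQ = 0.0995 × 7530 = 750.

750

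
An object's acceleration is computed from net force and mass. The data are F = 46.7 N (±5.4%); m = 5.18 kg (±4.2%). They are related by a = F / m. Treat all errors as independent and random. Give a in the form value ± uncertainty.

Each factor contributes (exponent × relative error)² to (δa/a)²:
  (1·δF/F)² = (1×0.0540)² = 0.00292;  (-1·δm/m)² = (-1×0.0420)² = 0.00176
δa/a = √(0.00468) = 0.0684
a = 9.02 m/s^2, so δa = 0.0684 × 9.02 = 0.617 m/s^2.

9.02 ± 0.617 m/s^2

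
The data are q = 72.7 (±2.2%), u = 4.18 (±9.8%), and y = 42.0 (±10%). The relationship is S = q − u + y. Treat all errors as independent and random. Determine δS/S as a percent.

4.08%

Absolute uncertainties add in quadrature for a linear combination:
  (δq)² = 2.56;  (δu)² = 0.168;  (δy)² = 17.6
δS = √(20.4) = 4.51
S = 111, so δS/S = 4.51/111 = 0.0408.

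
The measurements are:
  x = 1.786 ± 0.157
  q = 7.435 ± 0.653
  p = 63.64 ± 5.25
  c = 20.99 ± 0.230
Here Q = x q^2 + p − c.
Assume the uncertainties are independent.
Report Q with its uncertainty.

141.4 ± 20.1

Let w = x·q^2 = 98.73. δw/w = √((1·δx/x)² + (2·δq/q)²) = √(0.00773 + 0.0309) = 0.196, so δw = 19.4.
Q = w + p − c: δQ = √(δw² + δp² + δc²) = √(376 + 27.6 + 0.0529) = 20.1
Q = 141.4.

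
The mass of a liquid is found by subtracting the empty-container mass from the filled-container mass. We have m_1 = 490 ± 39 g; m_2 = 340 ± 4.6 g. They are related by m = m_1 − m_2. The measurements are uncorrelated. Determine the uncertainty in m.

39.3 g

For a sum/difference, combine absolute errors in quadrature:
  (δm_1)² = 1520;  (δm_2)² = 21.2
δm = √(1540) = 39.3 g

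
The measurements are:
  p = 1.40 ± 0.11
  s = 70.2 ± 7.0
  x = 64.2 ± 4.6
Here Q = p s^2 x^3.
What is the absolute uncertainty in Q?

Each factor contributes (exponent × relative error)² to (δQ/Q)²:
  (1·δp/p)² = (1×0.0786)² = 0.00617;  (2·δs/s)² = (2×0.0997)² = 0.0398;  (3·δx/x)² = (3×0.0717)² = 0.0462
δQ/Q = √(0.0922) = 0.304
Q = 1.83e+09, so δQ = 0.304 × 1.83e+09 = 5.54e+08.

5.54e+08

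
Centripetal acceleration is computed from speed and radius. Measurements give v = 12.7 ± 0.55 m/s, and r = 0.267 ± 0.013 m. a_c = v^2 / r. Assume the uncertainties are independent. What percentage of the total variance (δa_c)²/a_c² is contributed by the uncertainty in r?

(δa_c/a_c)² = (2·δv/v)² + (-1·δr/r)²
  v term: (2×0.0433)² = 0.00750
  r term: (-1×0.0487)² = 0.00237
Total = 0.00987. Share from r = 0.00237/0.00987 = 0.240.

24.0%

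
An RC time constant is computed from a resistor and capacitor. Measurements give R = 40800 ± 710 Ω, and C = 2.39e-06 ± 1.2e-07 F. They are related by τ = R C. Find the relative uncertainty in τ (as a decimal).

0.0531

Products/powers → add relative errors in quadrature, weighted by exponent:
  (1·δR/R)² = (1×0.0174)² = 0.000303;  (1·δC/C)² = (1×0.0502)² = 0.00252
δτ/τ = √(0.00282) = 0.0531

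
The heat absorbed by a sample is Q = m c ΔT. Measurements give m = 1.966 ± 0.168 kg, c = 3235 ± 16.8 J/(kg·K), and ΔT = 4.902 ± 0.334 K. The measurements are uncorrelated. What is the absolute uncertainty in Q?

Each factor contributes (exponent × relative error)² to (δQ/Q)²:
  (1·δm/m)² = (1×0.0855)² = 0.00730;  (1·δc/c)² = (1×0.00519)² = 2.7e-05;  (1·δΔT/ΔT)² = (1×0.0681)² = 0.00464
δQ/Q = √(0.0120) = 0.109
Q = 31180 J, so δQ = 0.109 × 31180 = 3410 J.

3410 J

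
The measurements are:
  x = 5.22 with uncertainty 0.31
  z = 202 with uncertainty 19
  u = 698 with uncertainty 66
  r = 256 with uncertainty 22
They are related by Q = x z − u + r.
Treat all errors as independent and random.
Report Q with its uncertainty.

Let p = x·z = 1050. δp/p = √((1·δx/x)² + (1·δz/z)²) = √(0.00353 + 0.00885) = 0.111, so δp = 117.
Q = p − u + r: δQ = √(δp² + δu² + δr²) = √(13800 + 4360 + 484) = 136
Q = 612.

612 ± 136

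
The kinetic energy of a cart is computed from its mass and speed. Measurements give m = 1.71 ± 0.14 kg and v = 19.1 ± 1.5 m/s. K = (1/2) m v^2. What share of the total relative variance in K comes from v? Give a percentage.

78.6%

(δK/K)² = (1·δm/m)² + (2·δv/v)²
  m term: (1×0.0819)² = 0.00670
  v term: (2×0.0785)² = 0.0247
Total = 0.0314. Share from v = 0.0247/0.0314 = 0.786.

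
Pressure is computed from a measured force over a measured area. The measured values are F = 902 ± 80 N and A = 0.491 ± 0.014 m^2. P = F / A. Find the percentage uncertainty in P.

Products/powers → add relative errors in quadrature, weighted by exponent:
  (1·δF/F)² = (1×0.0887)² = 0.00787;  (-1·δA/A)² = (-1×0.0285)² = 0.000813
δP/P = √(0.00868) = 0.0932

9.32%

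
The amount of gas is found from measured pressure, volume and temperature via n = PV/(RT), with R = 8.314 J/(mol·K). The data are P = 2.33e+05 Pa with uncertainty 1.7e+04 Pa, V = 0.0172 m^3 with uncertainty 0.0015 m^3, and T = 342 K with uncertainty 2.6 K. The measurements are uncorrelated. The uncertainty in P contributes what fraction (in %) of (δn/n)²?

(δn/n)² = (1·δP/P)² + (1·δV/V)² + (-1·δT/T)²
  P term: (1×0.0730)² = 0.00532
  V term: (1×0.0872)² = 0.00761
  T term: (-1×0.00760)² = 5.78e-05
Total = 0.0130. Share from P = 0.00532/0.0130 = 0.410.

41.0%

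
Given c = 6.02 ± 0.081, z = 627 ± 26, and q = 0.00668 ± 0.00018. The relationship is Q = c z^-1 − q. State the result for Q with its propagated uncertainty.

0.00292 ± 0.000456

Let p = c·z^-1 = 0.00960. δp/p = √((1·δc/c)² + (-1·δz/z)²) = √(0.000181 + 0.00172) = 0.0436, so δp = 0.000419.
Q = p − q: δQ = √(δp² + δq²) = √(1.75e-07 + 3.24e-08) = 0.000456
Q = 0.00292.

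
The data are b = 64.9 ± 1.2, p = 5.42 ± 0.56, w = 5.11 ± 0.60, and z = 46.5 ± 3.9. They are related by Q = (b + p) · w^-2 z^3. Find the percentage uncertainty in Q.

34.5%

Let u = b + p = 70.3. δu = √(δb² + δp²) = √(1.44 + 0.314) = 1.32, so δu/u = 0.0188.
Q is then a monomial in u, w, z:
δQ/Q = √((δu/u)² + (-2·δw/w)² + (3·δz/z)²) = √(0.000355 + 0.0551 + 0.0633) = 0.345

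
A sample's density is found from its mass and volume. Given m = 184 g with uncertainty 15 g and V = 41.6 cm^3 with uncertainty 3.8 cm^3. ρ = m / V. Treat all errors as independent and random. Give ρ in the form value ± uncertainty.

Each factor contributes (exponent × relative error)² to (δρ/ρ)²:
  (1·δm/m)² = (1×0.0815)² = 0.00665;  (-1·δV/V)² = (-1×0.0913)² = 0.00834
δρ/ρ = √(0.0150) = 0.122
ρ = 4.42 g/cm^3, so δρ = 0.122 × 4.42 = 0.542 g/cm^3.

4.42 ± 0.542 g/cm^3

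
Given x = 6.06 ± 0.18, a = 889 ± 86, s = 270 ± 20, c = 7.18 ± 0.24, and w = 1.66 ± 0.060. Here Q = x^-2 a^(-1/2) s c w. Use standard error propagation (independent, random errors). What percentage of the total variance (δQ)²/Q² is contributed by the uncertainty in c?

(δQ/Q)² = (-2·δx/x)² + (−½·δa/a)² + (1·δs/s)² + (1·δc/c)² + (1·δw/w)²
  x term: (-2×0.0297)² = 0.00353
  a term: (-0.5×0.0967)² = 0.00234
  s term: (1×0.0741)² = 0.00549
  c term: (1×0.0334)² = 0.00112
  w term: (1×0.0361)² = 0.00131
Total = 0.0138. Share from c = 0.00112/0.0138 = 0.0811.

8.11%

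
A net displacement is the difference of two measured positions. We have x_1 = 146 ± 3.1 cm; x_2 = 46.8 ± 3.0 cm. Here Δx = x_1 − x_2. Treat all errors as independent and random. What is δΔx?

4.31 cm

Each term contributes (cᵢ δxᵢ)² to (δΔx)²:
  (δx_1)² = 9.61;  (δx_2)² = 9.00
δΔx = √(18.6) = 4.31 cm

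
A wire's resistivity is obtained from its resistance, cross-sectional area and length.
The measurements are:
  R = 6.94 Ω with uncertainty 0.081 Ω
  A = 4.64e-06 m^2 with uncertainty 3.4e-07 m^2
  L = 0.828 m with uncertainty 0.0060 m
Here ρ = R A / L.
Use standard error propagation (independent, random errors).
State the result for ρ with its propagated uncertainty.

ρ is a product of powers, so relative uncertainties combine in quadrature:
  (1·δR/R)² = (1×0.0117)² = 0.000136;  (1·δA/A)² = (1×0.0733)² = 0.00537;  (-1·δL/L)² = (-1×0.00725)² = 5.25e-05
δρ/ρ = √(0.00556) = 0.0746
ρ = 3.89e-05 Ω·m, so δρ = 0.0746 × 3.89e-05 = 2.9e-06 Ω·m.

(3.89 ± 0.290) × 10^-5 Ω·m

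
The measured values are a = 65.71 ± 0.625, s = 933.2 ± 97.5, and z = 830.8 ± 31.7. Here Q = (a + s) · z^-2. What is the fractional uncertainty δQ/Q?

Let u = a + s = 998.9. δu = √(δa² + δs²) = √(0.391 + 9510) = 97.5, so δu/u = 0.0976.
Q is then a monomial in u, z:
δQ/Q = √((δu/u)² + (-2·δz/z)²) = √(0.00953 + 0.00582) = 0.124

0.124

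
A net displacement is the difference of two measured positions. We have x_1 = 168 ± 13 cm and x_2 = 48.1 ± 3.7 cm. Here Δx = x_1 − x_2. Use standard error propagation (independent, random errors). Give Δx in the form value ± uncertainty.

Absolute uncertainties add in quadrature for a linear combination:
  (δx_1)² = 169;  (δx_2)² = 13.7
δΔx = √(183) = 13.5 cm
Δx = 120 cm.

120 ± 13.5 cm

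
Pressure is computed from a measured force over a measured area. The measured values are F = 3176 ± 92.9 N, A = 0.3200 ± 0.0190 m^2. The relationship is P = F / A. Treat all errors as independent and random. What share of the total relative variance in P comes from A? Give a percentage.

(δP/P)² = (1·δF/F)² + (-1·δA/A)²
  F term: (1×0.0293)² = 0.000856
  A term: (-1×0.0594)² = 0.00353
Total = 0.00438. Share from A = 0.00353/0.00438 = 0.805.

80.5%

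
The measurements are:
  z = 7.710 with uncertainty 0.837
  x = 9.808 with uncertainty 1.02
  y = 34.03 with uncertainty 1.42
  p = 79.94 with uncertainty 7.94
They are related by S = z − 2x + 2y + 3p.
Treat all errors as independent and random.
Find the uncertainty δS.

Sums and differences: (δS)² = Σ (cᵢ δxᵢ)².
  (δz)² = 0.701;  (2·δx)² = 4.16;  (2·δy)² = 8.07;  (3·δp)² = 567
δS = √(580) = 24.1

24.1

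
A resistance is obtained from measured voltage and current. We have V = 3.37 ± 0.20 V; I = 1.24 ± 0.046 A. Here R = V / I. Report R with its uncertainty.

2.72 ± 0.190 Ω

Each factor contributes (exponent × relative error)² to (δR/R)²:
  (1·δV/V)² = (1×0.0593)² = 0.00352;  (-1·δI/I)² = (-1×0.0371)² = 0.00138
δR/R = √(0.00490) = 0.0700
R = 2.72 Ω, so δR = 0.0700 × 2.72 = 0.190 Ω.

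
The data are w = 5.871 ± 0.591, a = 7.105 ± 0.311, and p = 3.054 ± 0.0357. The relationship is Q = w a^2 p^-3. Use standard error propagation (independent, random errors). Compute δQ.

1.44

Products/powers → add relative errors in quadrature, weighted by exponent:
  (1·δw/w)² = (1×0.101)² = 0.0101;  (2·δa/a)² = (2×0.0438)² = 0.00766;  (-3·δp/p)² = (-3×0.0117)² = 0.00123
δQ/Q = √(0.0190) = 0.138
Q = 10.40, so δQ = 0.138 × 10.40 = 1.44.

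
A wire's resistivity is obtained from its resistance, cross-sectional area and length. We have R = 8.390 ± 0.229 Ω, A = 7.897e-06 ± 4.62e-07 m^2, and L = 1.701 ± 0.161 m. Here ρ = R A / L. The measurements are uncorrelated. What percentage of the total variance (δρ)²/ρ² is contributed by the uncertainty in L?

68.2%

(δρ/ρ)² = (1·δR/R)² + (1·δA/A)² + (-1·δL/L)²
  R term: (1×0.0273)² = 0.000745
  A term: (1×0.0585)² = 0.00342
  L term: (-1×0.0947)² = 0.00896
Total = 0.0131. Share from L = 0.00896/0.0131 = 0.682.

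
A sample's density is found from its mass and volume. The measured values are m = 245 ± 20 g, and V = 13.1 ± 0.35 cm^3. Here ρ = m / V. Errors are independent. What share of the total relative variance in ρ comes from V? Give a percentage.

(δρ/ρ)² = (1·δm/m)² + (-1·δV/V)²
  m term: (1×0.0816)² = 0.00666
  V term: (-1×0.0267)² = 0.000714
Total = 0.00738. Share from V = 0.000714/0.00738 = 0.0968.

9.68%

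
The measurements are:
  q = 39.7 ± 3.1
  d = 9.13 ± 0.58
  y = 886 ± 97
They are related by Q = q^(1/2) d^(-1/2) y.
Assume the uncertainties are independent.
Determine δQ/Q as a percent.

12.0%

Since Q is a product/quotient, work with relative uncertainties:
  (½·δq/q)² = (0.5×0.0781)² = 0.00152;  (−½·δd/d)² = (-0.5×0.0635)² = 0.00101;  (1·δy/y)² = (1×0.109)² = 0.0120
δQ/Q = √(0.0145) = 0.120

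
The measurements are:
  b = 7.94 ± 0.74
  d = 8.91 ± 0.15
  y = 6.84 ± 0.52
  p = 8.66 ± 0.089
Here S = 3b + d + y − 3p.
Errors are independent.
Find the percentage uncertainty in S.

16.9%

Sums and differences: (δS)² = Σ (cᵢ δxᵢ)².
  (3·δb)² = 4.93;  (δd)² = 0.0225;  (δy)² = 0.270;  (3·δp)² = 0.0713
δS = √(5.29) = 2.30
S = 13.6, so δS/S = 2.30/13.6 = 0.169.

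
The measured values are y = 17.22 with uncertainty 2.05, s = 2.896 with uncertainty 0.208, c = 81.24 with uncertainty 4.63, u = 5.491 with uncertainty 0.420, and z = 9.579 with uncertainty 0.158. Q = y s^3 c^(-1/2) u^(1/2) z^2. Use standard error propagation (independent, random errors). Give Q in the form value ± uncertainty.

Each factor contributes (exponent × relative error)² to (δQ/Q)²:
  (1·δy/y)² = (1×0.119)² = 0.0142;  (3·δs/s)² = (3×0.0718)² = 0.0464;  (−½·δc/c)² = (-0.5×0.0570)² = 0.000812;  (½·δu/u)² = (0.5×0.0765)² = 0.00146;  (2·δz/z)² = (2×0.0165)² = 0.00109
δQ/Q = √(0.0640) = 0.253
Q = 9977, so δQ = 0.253 × 9977 = 2520.

9977 ± 2520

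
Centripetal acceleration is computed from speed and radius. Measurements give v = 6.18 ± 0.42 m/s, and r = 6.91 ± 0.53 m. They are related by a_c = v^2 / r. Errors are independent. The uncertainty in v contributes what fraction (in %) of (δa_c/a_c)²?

75.8%

(δa_c/a_c)² = (2·δv/v)² + (-1·δr/r)²
  v term: (2×0.0680)² = 0.0185
  r term: (-1×0.0767)² = 0.00588
Total = 0.0244. Share from v = 0.0185/0.0244 = 0.758.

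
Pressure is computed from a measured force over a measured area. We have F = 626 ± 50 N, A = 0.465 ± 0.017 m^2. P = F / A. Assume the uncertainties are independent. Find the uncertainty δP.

Each factor contributes (exponent × relative error)² to (δP/P)²:
  (1·δF/F)² = (1×0.0799)² = 0.00638;  (-1·δA/A)² = (-1×0.0366)² = 0.00134
δP/P = √(0.00772) = 0.0878
P = 1350 Pa, so δP = 0.0878 × 1350 = 118 Pa.

118 Pa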